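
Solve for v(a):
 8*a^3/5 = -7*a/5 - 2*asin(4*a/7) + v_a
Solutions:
 v(a) = C1 + 2*a^4/5 + 7*a^2/10 + 2*a*asin(4*a/7) + sqrt(49 - 16*a^2)/2


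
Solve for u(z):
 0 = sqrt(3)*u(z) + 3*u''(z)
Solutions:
 u(z) = C1*sin(3^(3/4)*z/3) + C2*cos(3^(3/4)*z/3)


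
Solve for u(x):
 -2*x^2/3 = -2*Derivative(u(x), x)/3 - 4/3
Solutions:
 u(x) = C1 + x^3/3 - 2*x


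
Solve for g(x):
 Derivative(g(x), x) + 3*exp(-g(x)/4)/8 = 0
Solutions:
 g(x) = 4*log(C1 - 3*x/32)


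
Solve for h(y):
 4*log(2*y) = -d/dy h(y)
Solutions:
 h(y) = C1 - 4*y*log(y) - y*log(16) + 4*y


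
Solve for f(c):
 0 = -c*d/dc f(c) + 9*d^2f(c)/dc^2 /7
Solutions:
 f(c) = C1 + C2*erfi(sqrt(14)*c/6)


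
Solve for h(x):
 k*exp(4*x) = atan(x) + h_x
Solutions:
 h(x) = C1 + k*exp(4*x)/4 - x*atan(x) + log(x^2 + 1)/2


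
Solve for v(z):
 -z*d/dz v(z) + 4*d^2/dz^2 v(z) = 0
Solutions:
 v(z) = C1 + C2*erfi(sqrt(2)*z/4)


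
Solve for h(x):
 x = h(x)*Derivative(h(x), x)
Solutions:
 h(x) = -sqrt(C1 + x^2)
 h(x) = sqrt(C1 + x^2)


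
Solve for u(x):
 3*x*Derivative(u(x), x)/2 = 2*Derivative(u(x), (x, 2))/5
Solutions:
 u(x) = C1 + C2*erfi(sqrt(30)*x/4)


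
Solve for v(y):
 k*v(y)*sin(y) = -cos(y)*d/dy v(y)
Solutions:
 v(y) = C1*exp(k*log(cos(y)))


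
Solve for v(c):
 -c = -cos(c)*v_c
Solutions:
 v(c) = C1 + Integral(c/cos(c), c)


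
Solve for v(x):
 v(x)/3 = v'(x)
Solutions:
 v(x) = C1*exp(x/3)


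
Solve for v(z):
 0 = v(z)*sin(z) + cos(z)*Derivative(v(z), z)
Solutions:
 v(z) = C1*cos(z)


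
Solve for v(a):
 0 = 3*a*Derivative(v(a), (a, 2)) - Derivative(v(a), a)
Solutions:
 v(a) = C1 + C2*a^(4/3)


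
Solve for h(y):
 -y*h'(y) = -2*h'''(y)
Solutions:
 h(y) = C1 + Integral(C2*airyai(2^(2/3)*y/2) + C3*airybi(2^(2/3)*y/2), y)


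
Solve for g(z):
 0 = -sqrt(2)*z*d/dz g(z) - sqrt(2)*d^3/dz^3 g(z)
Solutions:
 g(z) = C1 + Integral(C2*airyai(-z) + C3*airybi(-z), z)


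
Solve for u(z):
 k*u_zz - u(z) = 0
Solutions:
 u(z) = C1*exp(-z*sqrt(1/k)) + C2*exp(z*sqrt(1/k))


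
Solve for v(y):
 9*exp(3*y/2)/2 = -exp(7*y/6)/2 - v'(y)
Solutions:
 v(y) = C1 - 3*exp(7*y/6)/7 - 3*exp(3*y/2)


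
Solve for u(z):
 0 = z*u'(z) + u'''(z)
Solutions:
 u(z) = C1 + Integral(C2*airyai(-z) + C3*airybi(-z), z)


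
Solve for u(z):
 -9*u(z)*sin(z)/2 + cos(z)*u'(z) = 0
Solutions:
 u(z) = C1/cos(z)^(9/2)


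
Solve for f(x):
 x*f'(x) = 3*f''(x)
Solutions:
 f(x) = C1 + C2*erfi(sqrt(6)*x/6)


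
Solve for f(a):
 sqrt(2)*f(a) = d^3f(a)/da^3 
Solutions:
 f(a) = C3*exp(2^(1/6)*a) + (C1*sin(2^(1/6)*sqrt(3)*a/2) + C2*cos(2^(1/6)*sqrt(3)*a/2))*exp(-2^(1/6)*a/2)


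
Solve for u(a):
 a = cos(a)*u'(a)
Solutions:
 u(a) = C1 + Integral(a/cos(a), a)


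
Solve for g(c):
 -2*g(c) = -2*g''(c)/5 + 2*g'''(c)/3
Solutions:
 g(c) = C1*exp(c*(2*2^(1/3)/(5*sqrt(5565) + 373)^(1/3) + 4 + 2^(2/3)*(5*sqrt(5565) + 373)^(1/3))/20)*sin(2^(1/3)*sqrt(3)*c*(-2^(1/3)*(5*sqrt(5565) + 373)^(1/3) + 2/(5*sqrt(5565) + 373)^(1/3))/20) + C2*exp(c*(2*2^(1/3)/(5*sqrt(5565) + 373)^(1/3) + 4 + 2^(2/3)*(5*sqrt(5565) + 373)^(1/3))/20)*cos(2^(1/3)*sqrt(3)*c*(-2^(1/3)*(5*sqrt(5565) + 373)^(1/3) + 2/(5*sqrt(5565) + 373)^(1/3))/20) + C3*exp(c*(-2^(2/3)*(5*sqrt(5565) + 373)^(1/3) - 2*2^(1/3)/(5*sqrt(5565) + 373)^(1/3) + 2)/10)


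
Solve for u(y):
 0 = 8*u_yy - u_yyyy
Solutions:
 u(y) = C1 + C2*y + C3*exp(-2*sqrt(2)*y) + C4*exp(2*sqrt(2)*y)


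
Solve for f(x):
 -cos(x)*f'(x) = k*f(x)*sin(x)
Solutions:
 f(x) = C1*exp(k*log(cos(x)))


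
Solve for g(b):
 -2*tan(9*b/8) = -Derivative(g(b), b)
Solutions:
 g(b) = C1 - 16*log(cos(9*b/8))/9


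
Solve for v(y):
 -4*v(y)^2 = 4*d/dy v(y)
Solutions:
 v(y) = 1/(C1 + y)


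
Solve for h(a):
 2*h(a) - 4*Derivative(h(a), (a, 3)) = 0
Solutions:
 h(a) = C3*exp(2^(2/3)*a/2) + (C1*sin(2^(2/3)*sqrt(3)*a/4) + C2*cos(2^(2/3)*sqrt(3)*a/4))*exp(-2^(2/3)*a/4)


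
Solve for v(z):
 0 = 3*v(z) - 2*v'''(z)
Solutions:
 v(z) = C3*exp(2^(2/3)*3^(1/3)*z/2) + (C1*sin(2^(2/3)*3^(5/6)*z/4) + C2*cos(2^(2/3)*3^(5/6)*z/4))*exp(-2^(2/3)*3^(1/3)*z/4)


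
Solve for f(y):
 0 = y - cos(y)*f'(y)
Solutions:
 f(y) = C1 + Integral(y/cos(y), y)


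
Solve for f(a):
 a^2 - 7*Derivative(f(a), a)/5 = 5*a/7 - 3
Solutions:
 f(a) = C1 + 5*a^3/21 - 25*a^2/98 + 15*a/7


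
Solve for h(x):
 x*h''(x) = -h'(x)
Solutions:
 h(x) = C1 + C2*log(x)


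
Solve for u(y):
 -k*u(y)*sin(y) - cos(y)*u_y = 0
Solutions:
 u(y) = C1*exp(k*log(cos(y)))


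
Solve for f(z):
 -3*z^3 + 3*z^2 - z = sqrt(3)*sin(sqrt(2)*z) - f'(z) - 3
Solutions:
 f(z) = C1 + 3*z^4/4 - z^3 + z^2/2 - 3*z - sqrt(6)*cos(sqrt(2)*z)/2


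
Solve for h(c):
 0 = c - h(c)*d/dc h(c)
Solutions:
 h(c) = -sqrt(C1 + c^2)
 h(c) = sqrt(C1 + c^2)


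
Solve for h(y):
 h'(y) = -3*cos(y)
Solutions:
 h(y) = C1 - 3*sin(y)


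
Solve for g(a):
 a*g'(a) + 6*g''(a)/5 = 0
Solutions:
 g(a) = C1 + C2*erf(sqrt(15)*a/6)


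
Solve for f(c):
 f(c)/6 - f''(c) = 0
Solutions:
 f(c) = C1*exp(-sqrt(6)*c/6) + C2*exp(sqrt(6)*c/6)


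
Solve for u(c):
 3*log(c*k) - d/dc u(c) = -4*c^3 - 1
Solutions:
 u(c) = C1 + c^4 + 3*c*log(c*k) - 2*c


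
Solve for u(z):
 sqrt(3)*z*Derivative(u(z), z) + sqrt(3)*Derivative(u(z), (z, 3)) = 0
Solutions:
 u(z) = C1 + Integral(C2*airyai(-z) + C3*airybi(-z), z)


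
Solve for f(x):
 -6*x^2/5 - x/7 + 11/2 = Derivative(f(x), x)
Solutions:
 f(x) = C1 - 2*x^3/5 - x^2/14 + 11*x/2


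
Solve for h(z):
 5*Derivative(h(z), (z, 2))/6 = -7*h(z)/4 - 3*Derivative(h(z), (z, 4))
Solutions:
 h(z) = (C1*sin(sqrt(2)*3^(3/4)*7^(1/4)*z*cos(atan(sqrt(731)/5)/2)/6) + C2*cos(sqrt(2)*3^(3/4)*7^(1/4)*z*cos(atan(sqrt(731)/5)/2)/6))*exp(-sqrt(2)*3^(3/4)*7^(1/4)*z*sin(atan(sqrt(731)/5)/2)/6) + (C3*sin(sqrt(2)*3^(3/4)*7^(1/4)*z*cos(atan(sqrt(731)/5)/2)/6) + C4*cos(sqrt(2)*3^(3/4)*7^(1/4)*z*cos(atan(sqrt(731)/5)/2)/6))*exp(sqrt(2)*3^(3/4)*7^(1/4)*z*sin(atan(sqrt(731)/5)/2)/6)


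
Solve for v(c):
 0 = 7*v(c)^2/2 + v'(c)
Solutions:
 v(c) = 2/(C1 + 7*c)


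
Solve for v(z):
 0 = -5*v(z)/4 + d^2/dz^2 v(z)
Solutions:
 v(z) = C1*exp(-sqrt(5)*z/2) + C2*exp(sqrt(5)*z/2)


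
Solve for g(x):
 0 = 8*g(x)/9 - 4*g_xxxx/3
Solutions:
 g(x) = C1*exp(-2^(1/4)*3^(3/4)*x/3) + C2*exp(2^(1/4)*3^(3/4)*x/3) + C3*sin(2^(1/4)*3^(3/4)*x/3) + C4*cos(2^(1/4)*3^(3/4)*x/3)


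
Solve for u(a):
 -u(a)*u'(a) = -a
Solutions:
 u(a) = -sqrt(C1 + a^2)
 u(a) = sqrt(C1 + a^2)


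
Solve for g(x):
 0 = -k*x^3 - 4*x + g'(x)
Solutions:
 g(x) = C1 + k*x^4/4 + 2*x^2


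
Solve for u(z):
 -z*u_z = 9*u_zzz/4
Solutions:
 u(z) = C1 + Integral(C2*airyai(-2^(2/3)*3^(1/3)*z/3) + C3*airybi(-2^(2/3)*3^(1/3)*z/3), z)


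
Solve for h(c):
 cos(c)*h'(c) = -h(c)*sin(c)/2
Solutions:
 h(c) = C1*sqrt(cos(c))


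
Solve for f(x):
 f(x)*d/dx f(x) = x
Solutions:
 f(x) = -sqrt(C1 + x^2)
 f(x) = sqrt(C1 + x^2)


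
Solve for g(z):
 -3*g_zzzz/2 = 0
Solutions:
 g(z) = C1 + C2*z + C3*z^2 + C4*z^3


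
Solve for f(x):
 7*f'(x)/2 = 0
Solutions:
 f(x) = C1


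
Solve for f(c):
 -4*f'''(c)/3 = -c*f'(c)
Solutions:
 f(c) = C1 + Integral(C2*airyai(6^(1/3)*c/2) + C3*airybi(6^(1/3)*c/2), c)


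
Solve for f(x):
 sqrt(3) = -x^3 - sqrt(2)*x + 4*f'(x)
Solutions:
 f(x) = C1 + x^4/16 + sqrt(2)*x^2/8 + sqrt(3)*x/4


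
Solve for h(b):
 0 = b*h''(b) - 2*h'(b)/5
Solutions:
 h(b) = C1 + C2*b^(7/5)


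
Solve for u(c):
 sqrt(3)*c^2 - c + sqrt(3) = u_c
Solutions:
 u(c) = C1 + sqrt(3)*c^3/3 - c^2/2 + sqrt(3)*c


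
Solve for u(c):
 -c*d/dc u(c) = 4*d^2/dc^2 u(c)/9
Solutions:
 u(c) = C1 + C2*erf(3*sqrt(2)*c/4)


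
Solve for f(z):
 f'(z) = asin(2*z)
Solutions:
 f(z) = C1 + z*asin(2*z) + sqrt(1 - 4*z^2)/2


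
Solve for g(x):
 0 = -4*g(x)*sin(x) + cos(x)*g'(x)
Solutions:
 g(x) = C1/cos(x)^4


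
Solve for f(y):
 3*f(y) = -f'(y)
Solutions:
 f(y) = C1*exp(-3*y)


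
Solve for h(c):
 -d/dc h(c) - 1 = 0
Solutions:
 h(c) = C1 - c


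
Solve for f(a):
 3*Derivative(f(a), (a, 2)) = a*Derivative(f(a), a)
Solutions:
 f(a) = C1 + C2*erfi(sqrt(6)*a/6)


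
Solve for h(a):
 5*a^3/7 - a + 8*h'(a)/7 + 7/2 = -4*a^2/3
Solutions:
 h(a) = C1 - 5*a^4/32 - 7*a^3/18 + 7*a^2/16 - 49*a/16


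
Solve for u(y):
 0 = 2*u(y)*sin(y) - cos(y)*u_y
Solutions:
 u(y) = C1/cos(y)^2


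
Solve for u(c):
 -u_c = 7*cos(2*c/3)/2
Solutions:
 u(c) = C1 - 21*sin(2*c/3)/4


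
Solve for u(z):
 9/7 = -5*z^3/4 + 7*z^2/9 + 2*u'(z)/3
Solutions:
 u(z) = C1 + 15*z^4/32 - 7*z^3/18 + 27*z/14


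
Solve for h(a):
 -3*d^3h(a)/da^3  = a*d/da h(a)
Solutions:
 h(a) = C1 + Integral(C2*airyai(-3^(2/3)*a/3) + C3*airybi(-3^(2/3)*a/3), a)


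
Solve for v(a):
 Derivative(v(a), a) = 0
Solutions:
 v(a) = C1


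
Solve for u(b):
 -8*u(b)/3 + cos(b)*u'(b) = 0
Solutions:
 u(b) = C1*(sin(b) + 1)^(4/3)/(sin(b) - 1)^(4/3)


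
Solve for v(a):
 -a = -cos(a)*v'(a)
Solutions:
 v(a) = C1 + Integral(a/cos(a), a)


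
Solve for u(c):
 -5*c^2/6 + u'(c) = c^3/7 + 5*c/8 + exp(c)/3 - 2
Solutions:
 u(c) = C1 + c^4/28 + 5*c^3/18 + 5*c^2/16 - 2*c + exp(c)/3


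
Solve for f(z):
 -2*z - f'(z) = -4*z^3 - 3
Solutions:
 f(z) = C1 + z^4 - z^2 + 3*z


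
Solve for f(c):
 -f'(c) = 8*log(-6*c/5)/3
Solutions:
 f(c) = C1 - 8*c*log(-c)/3 + 8*c*(-log(6) + 1 + log(5))/3


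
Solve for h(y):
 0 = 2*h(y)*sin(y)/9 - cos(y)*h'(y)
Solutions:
 h(y) = C1/cos(y)^(2/9)


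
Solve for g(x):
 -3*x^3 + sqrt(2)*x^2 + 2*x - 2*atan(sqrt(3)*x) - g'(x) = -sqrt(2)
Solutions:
 g(x) = C1 - 3*x^4/4 + sqrt(2)*x^3/3 + x^2 - 2*x*atan(sqrt(3)*x) + sqrt(2)*x + sqrt(3)*log(3*x^2 + 1)/3


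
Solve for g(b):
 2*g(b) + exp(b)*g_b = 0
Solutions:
 g(b) = C1*exp(2*exp(-b))


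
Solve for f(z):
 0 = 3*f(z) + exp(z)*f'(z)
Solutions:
 f(z) = C1*exp(3*exp(-z))


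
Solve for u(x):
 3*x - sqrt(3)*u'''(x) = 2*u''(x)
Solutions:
 u(x) = C1 + C2*x + C3*exp(-2*sqrt(3)*x/3) + x^3/4 - 3*sqrt(3)*x^2/8


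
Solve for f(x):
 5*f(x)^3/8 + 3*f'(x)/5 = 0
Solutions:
 f(x) = -2*sqrt(3)*sqrt(-1/(C1 - 25*x))
 f(x) = 2*sqrt(3)*sqrt(-1/(C1 - 25*x))


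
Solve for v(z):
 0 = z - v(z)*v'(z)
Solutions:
 v(z) = -sqrt(C1 + z^2)
 v(z) = sqrt(C1 + z^2)


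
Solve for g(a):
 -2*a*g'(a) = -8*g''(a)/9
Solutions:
 g(a) = C1 + C2*erfi(3*sqrt(2)*a/4)


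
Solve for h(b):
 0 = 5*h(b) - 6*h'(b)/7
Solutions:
 h(b) = C1*exp(35*b/6)


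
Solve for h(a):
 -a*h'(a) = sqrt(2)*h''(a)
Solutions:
 h(a) = C1 + C2*erf(2^(1/4)*a/2)


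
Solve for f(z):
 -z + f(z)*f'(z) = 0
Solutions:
 f(z) = -sqrt(C1 + z^2)
 f(z) = sqrt(C1 + z^2)


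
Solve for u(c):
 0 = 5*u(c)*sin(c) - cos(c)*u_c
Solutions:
 u(c) = C1/cos(c)^5


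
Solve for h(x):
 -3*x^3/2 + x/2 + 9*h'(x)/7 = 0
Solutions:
 h(x) = C1 + 7*x^4/24 - 7*x^2/36


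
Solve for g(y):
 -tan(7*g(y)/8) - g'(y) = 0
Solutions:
 g(y) = -8*asin(C1*exp(-7*y/8))/7 + 8*pi/7
 g(y) = 8*asin(C1*exp(-7*y/8))/7


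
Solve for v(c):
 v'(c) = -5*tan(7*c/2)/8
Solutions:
 v(c) = C1 + 5*log(cos(7*c/2))/28


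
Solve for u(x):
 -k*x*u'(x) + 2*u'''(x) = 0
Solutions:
 u(x) = C1 + Integral(C2*airyai(2^(2/3)*k^(1/3)*x/2) + C3*airybi(2^(2/3)*k^(1/3)*x/2), x)


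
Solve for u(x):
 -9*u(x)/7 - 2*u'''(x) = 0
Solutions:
 u(x) = C3*exp(-42^(2/3)*x/14) + (C1*sin(3*14^(2/3)*3^(1/6)*x/28) + C2*cos(3*14^(2/3)*3^(1/6)*x/28))*exp(42^(2/3)*x/28)


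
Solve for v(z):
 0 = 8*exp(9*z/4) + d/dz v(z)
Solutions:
 v(z) = C1 - 32*exp(9*z/4)/9


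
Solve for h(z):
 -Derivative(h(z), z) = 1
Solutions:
 h(z) = C1 - z


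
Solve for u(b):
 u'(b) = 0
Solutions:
 u(b) = C1


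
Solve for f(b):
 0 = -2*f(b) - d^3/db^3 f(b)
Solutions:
 f(b) = C3*exp(-2^(1/3)*b) + (C1*sin(2^(1/3)*sqrt(3)*b/2) + C2*cos(2^(1/3)*sqrt(3)*b/2))*exp(2^(1/3)*b/2)


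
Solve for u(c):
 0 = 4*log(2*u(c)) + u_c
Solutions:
 Integral(1/(log(_y) + log(2)), (_y, u(c)))/4 = C1 - c


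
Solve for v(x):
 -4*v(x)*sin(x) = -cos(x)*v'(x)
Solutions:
 v(x) = C1/cos(x)^4


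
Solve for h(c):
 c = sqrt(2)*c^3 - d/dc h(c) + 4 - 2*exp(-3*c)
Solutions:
 h(c) = C1 + sqrt(2)*c^4/4 - c^2/2 + 4*c + 2*exp(-3*c)/3


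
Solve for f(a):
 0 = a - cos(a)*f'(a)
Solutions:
 f(a) = C1 + Integral(a/cos(a), a)


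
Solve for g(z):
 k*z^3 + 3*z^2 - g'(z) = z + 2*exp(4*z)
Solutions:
 g(z) = C1 + k*z^4/4 + z^3 - z^2/2 - exp(4*z)/2


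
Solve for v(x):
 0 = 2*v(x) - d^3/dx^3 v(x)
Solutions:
 v(x) = C3*exp(2^(1/3)*x) + (C1*sin(2^(1/3)*sqrt(3)*x/2) + C2*cos(2^(1/3)*sqrt(3)*x/2))*exp(-2^(1/3)*x/2)


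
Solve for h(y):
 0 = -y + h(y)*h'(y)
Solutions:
 h(y) = -sqrt(C1 + y^2)
 h(y) = sqrt(C1 + y^2)


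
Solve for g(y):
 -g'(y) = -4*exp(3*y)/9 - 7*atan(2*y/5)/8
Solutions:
 g(y) = C1 + 7*y*atan(2*y/5)/8 + 4*exp(3*y)/27 - 35*log(4*y^2 + 25)/32


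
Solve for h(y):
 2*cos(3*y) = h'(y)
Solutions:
 h(y) = C1 + 2*sin(3*y)/3


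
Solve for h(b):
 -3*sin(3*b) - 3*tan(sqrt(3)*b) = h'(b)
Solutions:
 h(b) = C1 + sqrt(3)*log(cos(sqrt(3)*b)) + cos(3*b)


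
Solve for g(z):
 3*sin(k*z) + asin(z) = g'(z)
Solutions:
 g(z) = C1 + z*asin(z) + sqrt(1 - z^2) + 3*Piecewise((-cos(k*z)/k, Ne(k, 0)), (0, True))


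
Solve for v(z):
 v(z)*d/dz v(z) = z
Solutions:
 v(z) = -sqrt(C1 + z^2)
 v(z) = sqrt(C1 + z^2)


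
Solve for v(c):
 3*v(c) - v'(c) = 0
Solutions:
 v(c) = C1*exp(3*c)


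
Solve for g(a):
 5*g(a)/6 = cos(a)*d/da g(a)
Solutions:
 g(a) = C1*(sin(a) + 1)^(5/12)/(sin(a) - 1)^(5/12)


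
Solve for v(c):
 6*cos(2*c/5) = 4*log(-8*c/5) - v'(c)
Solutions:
 v(c) = C1 + 4*c*log(-c) - 4*c*log(5) - 4*c + 12*c*log(2) - 15*sin(2*c/5)


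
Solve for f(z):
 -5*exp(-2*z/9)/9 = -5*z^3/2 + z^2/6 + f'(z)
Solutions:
 f(z) = C1 + 5*z^4/8 - z^3/18 + 5*exp(-2*z/9)/2


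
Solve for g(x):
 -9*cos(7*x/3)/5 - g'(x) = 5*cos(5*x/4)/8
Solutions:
 g(x) = C1 - sin(5*x/4)/2 - 27*sin(7*x/3)/35


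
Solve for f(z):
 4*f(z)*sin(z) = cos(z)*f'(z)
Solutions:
 f(z) = C1/cos(z)^4


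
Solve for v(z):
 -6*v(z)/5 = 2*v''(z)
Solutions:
 v(z) = C1*sin(sqrt(15)*z/5) + C2*cos(sqrt(15)*z/5)


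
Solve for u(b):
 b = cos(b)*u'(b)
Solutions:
 u(b) = C1 + Integral(b/cos(b), b)


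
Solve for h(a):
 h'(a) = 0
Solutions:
 h(a) = C1


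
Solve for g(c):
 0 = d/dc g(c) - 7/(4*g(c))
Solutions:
 g(c) = -sqrt(C1 + 14*c)/2
 g(c) = sqrt(C1 + 14*c)/2


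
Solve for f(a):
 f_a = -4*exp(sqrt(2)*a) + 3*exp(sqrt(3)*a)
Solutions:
 f(a) = C1 - 2*sqrt(2)*exp(sqrt(2)*a) + sqrt(3)*exp(sqrt(3)*a)


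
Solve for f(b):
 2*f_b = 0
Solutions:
 f(b) = C1


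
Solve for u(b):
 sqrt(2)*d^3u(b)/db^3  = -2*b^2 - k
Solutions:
 u(b) = C1 + C2*b + C3*b^2 - sqrt(2)*b^5/60 - sqrt(2)*b^3*k/12


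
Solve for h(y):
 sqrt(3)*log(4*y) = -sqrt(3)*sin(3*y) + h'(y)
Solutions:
 h(y) = C1 + sqrt(3)*y*(log(y) - 1) + 2*sqrt(3)*y*log(2) - sqrt(3)*cos(3*y)/3


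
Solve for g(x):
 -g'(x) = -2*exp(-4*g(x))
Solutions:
 g(x) = log(-I*(C1 + 8*x)^(1/4))
 g(x) = log(I*(C1 + 8*x)^(1/4))
 g(x) = log(-(C1 + 8*x)^(1/4))
 g(x) = log(C1 + 8*x)/4


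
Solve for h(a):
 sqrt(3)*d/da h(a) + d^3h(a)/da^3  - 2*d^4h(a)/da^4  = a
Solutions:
 h(a) = C1 + C2*exp(a*(-(1 + 54*sqrt(3) + sqrt(-1 + (1 + 54*sqrt(3))^2))^(1/3) - 1/(1 + 54*sqrt(3) + sqrt(-1 + (1 + 54*sqrt(3))^2))^(1/3) + 2)/12)*sin(sqrt(3)*a*(-(1 + 54*sqrt(3) + sqrt(-1 + (1 + 54*sqrt(3))^2))^(1/3) + (1 + 54*sqrt(3) + sqrt(-1 + (1 + 54*sqrt(3))^2))^(-1/3))/12) + C3*exp(a*(-(1 + 54*sqrt(3) + sqrt(-1 + (1 + 54*sqrt(3))^2))^(1/3) - 1/(1 + 54*sqrt(3) + sqrt(-1 + (1 + 54*sqrt(3))^2))^(1/3) + 2)/12)*cos(sqrt(3)*a*(-(1 + 54*sqrt(3) + sqrt(-1 + (1 + 54*sqrt(3))^2))^(1/3) + (1 + 54*sqrt(3) + sqrt(-1 + (1 + 54*sqrt(3))^2))^(-1/3))/12) + C4*exp(a*((1 + 54*sqrt(3) + sqrt(-1 + (1 + 54*sqrt(3))^2))^(-1/3) + 1 + (1 + 54*sqrt(3) + sqrt(-1 + (1 + 54*sqrt(3))^2))^(1/3))/6) + sqrt(3)*a^2/6


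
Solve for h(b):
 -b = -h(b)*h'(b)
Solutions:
 h(b) = -sqrt(C1 + b^2)
 h(b) = sqrt(C1 + b^2)


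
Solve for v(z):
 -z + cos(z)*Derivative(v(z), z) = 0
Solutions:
 v(z) = C1 + Integral(z/cos(z), z)


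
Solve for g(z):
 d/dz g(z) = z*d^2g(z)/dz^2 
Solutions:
 g(z) = C1 + C2*z^2


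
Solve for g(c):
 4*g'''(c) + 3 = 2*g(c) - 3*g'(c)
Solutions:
 g(c) = C3*exp(c/2) + (C1*sin(sqrt(15)*c/4) + C2*cos(sqrt(15)*c/4))*exp(-c/4) + 3/2


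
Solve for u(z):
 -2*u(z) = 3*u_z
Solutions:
 u(z) = C1*exp(-2*z/3)


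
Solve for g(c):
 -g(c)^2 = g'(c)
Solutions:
 g(c) = 1/(C1 + c)


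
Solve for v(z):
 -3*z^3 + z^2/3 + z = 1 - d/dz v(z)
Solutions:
 v(z) = C1 + 3*z^4/4 - z^3/9 - z^2/2 + z


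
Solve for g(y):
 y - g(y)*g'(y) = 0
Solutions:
 g(y) = -sqrt(C1 + y^2)
 g(y) = sqrt(C1 + y^2)


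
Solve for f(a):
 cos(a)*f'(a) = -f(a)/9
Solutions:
 f(a) = C1*(sin(a) - 1)^(1/18)/(sin(a) + 1)^(1/18)


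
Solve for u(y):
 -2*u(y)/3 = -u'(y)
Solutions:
 u(y) = C1*exp(2*y/3)


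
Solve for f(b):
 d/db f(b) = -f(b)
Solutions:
 f(b) = C1*exp(-b)


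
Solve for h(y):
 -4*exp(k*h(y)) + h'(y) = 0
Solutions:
 h(y) = Piecewise((log(-1/(C1*k + 4*k*y))/k, Ne(k, 0)), (nan, True))
 h(y) = Piecewise((C1 + 4*y, Eq(k, 0)), (nan, True))


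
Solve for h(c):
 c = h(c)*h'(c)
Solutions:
 h(c) = -sqrt(C1 + c^2)
 h(c) = sqrt(C1 + c^2)


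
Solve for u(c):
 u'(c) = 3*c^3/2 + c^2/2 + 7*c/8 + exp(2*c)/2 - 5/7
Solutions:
 u(c) = C1 + 3*c^4/8 + c^3/6 + 7*c^2/16 - 5*c/7 + exp(2*c)/4


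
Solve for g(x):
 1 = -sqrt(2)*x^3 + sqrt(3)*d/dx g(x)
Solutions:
 g(x) = C1 + sqrt(6)*x^4/12 + sqrt(3)*x/3


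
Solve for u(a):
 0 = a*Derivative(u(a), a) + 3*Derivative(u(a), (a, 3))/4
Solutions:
 u(a) = C1 + Integral(C2*airyai(-6^(2/3)*a/3) + C3*airybi(-6^(2/3)*a/3), a)


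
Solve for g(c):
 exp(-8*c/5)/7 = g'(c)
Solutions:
 g(c) = C1 - 5*exp(-8*c/5)/56


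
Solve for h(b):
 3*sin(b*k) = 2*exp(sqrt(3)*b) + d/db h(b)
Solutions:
 h(b) = C1 - 2*sqrt(3)*exp(sqrt(3)*b)/3 - 3*cos(b*k)/k


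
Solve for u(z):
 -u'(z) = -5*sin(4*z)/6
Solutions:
 u(z) = C1 - 5*cos(4*z)/24


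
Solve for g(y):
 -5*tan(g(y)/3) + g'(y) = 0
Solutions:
 g(y) = -3*asin(C1*exp(5*y/3)) + 3*pi
 g(y) = 3*asin(C1*exp(5*y/3))


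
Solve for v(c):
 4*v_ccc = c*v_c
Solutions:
 v(c) = C1 + Integral(C2*airyai(2^(1/3)*c/2) + C3*airybi(2^(1/3)*c/2), c)


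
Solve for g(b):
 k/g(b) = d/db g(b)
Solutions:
 g(b) = -sqrt(C1 + 2*b*k)
 g(b) = sqrt(C1 + 2*b*k)


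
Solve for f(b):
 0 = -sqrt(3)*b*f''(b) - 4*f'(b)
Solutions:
 f(b) = C1 + C2*b^(1 - 4*sqrt(3)/3)


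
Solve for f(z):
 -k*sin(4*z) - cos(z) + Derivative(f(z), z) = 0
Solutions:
 f(z) = C1 - k*cos(4*z)/4 + sin(z)


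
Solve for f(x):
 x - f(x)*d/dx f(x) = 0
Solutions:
 f(x) = -sqrt(C1 + x^2)
 f(x) = sqrt(C1 + x^2)


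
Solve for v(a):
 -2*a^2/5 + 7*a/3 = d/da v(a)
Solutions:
 v(a) = C1 - 2*a^3/15 + 7*a^2/6


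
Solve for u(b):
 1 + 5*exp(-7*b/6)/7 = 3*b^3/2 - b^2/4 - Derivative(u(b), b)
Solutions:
 u(b) = C1 + 3*b^4/8 - b^3/12 - b + 30*exp(-7*b/6)/49


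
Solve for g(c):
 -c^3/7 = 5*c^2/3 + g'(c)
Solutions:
 g(c) = C1 - c^4/28 - 5*c^3/9


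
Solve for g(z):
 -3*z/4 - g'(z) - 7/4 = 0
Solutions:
 g(z) = C1 - 3*z^2/8 - 7*z/4


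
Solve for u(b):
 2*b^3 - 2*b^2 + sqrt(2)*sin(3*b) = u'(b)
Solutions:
 u(b) = C1 + b^4/2 - 2*b^3/3 - sqrt(2)*cos(3*b)/3


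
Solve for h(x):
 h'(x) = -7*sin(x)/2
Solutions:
 h(x) = C1 + 7*cos(x)/2


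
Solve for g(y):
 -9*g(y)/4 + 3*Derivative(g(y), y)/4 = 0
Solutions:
 g(y) = C1*exp(3*y)


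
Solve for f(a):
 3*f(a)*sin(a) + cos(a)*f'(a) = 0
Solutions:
 f(a) = C1*cos(a)^3


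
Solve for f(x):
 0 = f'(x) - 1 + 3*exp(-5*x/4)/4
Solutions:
 f(x) = C1 + x + 3*exp(-5*x/4)/5


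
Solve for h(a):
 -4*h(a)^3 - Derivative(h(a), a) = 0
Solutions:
 h(a) = -sqrt(2)*sqrt(-1/(C1 - 4*a))/2
 h(a) = sqrt(2)*sqrt(-1/(C1 - 4*a))/2


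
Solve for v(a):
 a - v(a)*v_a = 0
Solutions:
 v(a) = -sqrt(C1 + a^2)
 v(a) = sqrt(C1 + a^2)


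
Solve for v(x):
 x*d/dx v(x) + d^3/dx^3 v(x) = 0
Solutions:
 v(x) = C1 + Integral(C2*airyai(-x) + C3*airybi(-x), x)


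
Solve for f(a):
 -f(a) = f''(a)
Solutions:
 f(a) = C1*sin(a) + C2*cos(a)


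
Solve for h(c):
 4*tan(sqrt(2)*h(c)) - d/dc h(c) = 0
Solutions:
 h(c) = sqrt(2)*(pi - asin(C1*exp(4*sqrt(2)*c)))/2
 h(c) = sqrt(2)*asin(C1*exp(4*sqrt(2)*c))/2


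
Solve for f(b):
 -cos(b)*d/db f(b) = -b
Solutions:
 f(b) = C1 + Integral(b/cos(b), b)


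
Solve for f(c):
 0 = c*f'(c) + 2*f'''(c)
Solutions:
 f(c) = C1 + Integral(C2*airyai(-2^(2/3)*c/2) + C3*airybi(-2^(2/3)*c/2), c)


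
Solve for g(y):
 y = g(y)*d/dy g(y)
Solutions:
 g(y) = -sqrt(C1 + y^2)
 g(y) = sqrt(C1 + y^2)


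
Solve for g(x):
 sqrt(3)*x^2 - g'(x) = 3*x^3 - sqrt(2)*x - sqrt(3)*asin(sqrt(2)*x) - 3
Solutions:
 g(x) = C1 - 3*x^4/4 + sqrt(3)*x^3/3 + sqrt(2)*x^2/2 + 3*x + sqrt(3)*(x*asin(sqrt(2)*x) + sqrt(2)*sqrt(1 - 2*x^2)/2)


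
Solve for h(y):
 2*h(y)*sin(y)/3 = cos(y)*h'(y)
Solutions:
 h(y) = C1/cos(y)^(2/3)


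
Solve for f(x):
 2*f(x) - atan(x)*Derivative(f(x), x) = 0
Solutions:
 f(x) = C1*exp(2*Integral(1/atan(x), x))


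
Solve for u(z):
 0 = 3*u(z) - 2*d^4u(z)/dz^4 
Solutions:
 u(z) = C1*exp(-2^(3/4)*3^(1/4)*z/2) + C2*exp(2^(3/4)*3^(1/4)*z/2) + C3*sin(2^(3/4)*3^(1/4)*z/2) + C4*cos(2^(3/4)*3^(1/4)*z/2)


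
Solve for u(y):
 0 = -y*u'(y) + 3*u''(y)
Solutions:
 u(y) = C1 + C2*erfi(sqrt(6)*y/6)


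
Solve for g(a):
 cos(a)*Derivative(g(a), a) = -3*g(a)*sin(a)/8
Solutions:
 g(a) = C1*cos(a)^(3/8)


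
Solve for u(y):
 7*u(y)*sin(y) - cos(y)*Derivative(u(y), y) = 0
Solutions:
 u(y) = C1/cos(y)^7


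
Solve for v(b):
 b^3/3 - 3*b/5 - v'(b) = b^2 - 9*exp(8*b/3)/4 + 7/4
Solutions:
 v(b) = C1 + b^4/12 - b^3/3 - 3*b^2/10 - 7*b/4 + 27*exp(8*b/3)/32


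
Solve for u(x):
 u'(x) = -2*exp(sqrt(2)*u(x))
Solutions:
 u(x) = sqrt(2)*(2*log(1/(C1 + 2*x)) - log(2))/4


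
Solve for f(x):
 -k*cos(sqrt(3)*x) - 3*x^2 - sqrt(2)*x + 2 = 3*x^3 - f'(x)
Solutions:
 f(x) = C1 + sqrt(3)*k*sin(sqrt(3)*x)/3 + 3*x^4/4 + x^3 + sqrt(2)*x^2/2 - 2*x


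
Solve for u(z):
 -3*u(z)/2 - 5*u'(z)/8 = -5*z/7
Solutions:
 u(z) = C1*exp(-12*z/5) + 10*z/21 - 25/126


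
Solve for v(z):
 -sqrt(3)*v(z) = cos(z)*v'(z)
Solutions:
 v(z) = C1*(sin(z) - 1)^(sqrt(3)/2)/(sin(z) + 1)^(sqrt(3)/2)


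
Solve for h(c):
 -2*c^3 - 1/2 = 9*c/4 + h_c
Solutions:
 h(c) = C1 - c^4/2 - 9*c^2/8 - c/2


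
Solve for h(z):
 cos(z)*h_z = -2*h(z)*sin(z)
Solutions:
 h(z) = C1*cos(z)^2


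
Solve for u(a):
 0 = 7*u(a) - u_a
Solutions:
 u(a) = C1*exp(7*a)


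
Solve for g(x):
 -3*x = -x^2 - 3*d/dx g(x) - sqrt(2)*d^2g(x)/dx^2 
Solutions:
 g(x) = C1 + C2*exp(-3*sqrt(2)*x/2) - x^3/9 + sqrt(2)*x^2/9 + x^2/2 - sqrt(2)*x/3 - 4*x/27


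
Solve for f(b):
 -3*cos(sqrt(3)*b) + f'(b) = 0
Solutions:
 f(b) = C1 + sqrt(3)*sin(sqrt(3)*b)


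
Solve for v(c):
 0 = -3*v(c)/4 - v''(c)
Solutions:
 v(c) = C1*sin(sqrt(3)*c/2) + C2*cos(sqrt(3)*c/2)


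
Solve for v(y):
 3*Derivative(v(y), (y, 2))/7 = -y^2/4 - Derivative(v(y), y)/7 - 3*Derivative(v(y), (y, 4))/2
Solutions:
 v(y) = C1 + C2*exp(-21^(1/3)*y*(-(21 + sqrt(609))^(1/3) + 2*21^(1/3)/(21 + sqrt(609))^(1/3))/42)*sin(3^(1/6)*7^(1/3)*y*(6*7^(1/3)/(21 + sqrt(609))^(1/3) + 3^(2/3)*(21 + sqrt(609))^(1/3))/42) + C3*exp(-21^(1/3)*y*(-(21 + sqrt(609))^(1/3) + 2*21^(1/3)/(21 + sqrt(609))^(1/3))/42)*cos(3^(1/6)*7^(1/3)*y*(6*7^(1/3)/(21 + sqrt(609))^(1/3) + 3^(2/3)*(21 + sqrt(609))^(1/3))/42) + C4*exp(21^(1/3)*y*(-(21 + sqrt(609))^(1/3) + 2*21^(1/3)/(21 + sqrt(609))^(1/3))/21) - 7*y^3/12 + 21*y^2/4 - 63*y/2


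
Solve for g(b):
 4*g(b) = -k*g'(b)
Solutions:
 g(b) = C1*exp(-4*b/k)


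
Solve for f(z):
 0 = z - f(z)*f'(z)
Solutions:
 f(z) = -sqrt(C1 + z^2)
 f(z) = sqrt(C1 + z^2)


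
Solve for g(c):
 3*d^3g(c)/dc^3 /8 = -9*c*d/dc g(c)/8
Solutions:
 g(c) = C1 + Integral(C2*airyai(-3^(1/3)*c) + C3*airybi(-3^(1/3)*c), c)


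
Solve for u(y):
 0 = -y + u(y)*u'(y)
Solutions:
 u(y) = -sqrt(C1 + y^2)
 u(y) = sqrt(C1 + y^2)


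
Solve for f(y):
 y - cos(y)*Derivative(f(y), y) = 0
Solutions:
 f(y) = C1 + Integral(y/cos(y), y)


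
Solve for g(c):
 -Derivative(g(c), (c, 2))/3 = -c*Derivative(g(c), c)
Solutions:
 g(c) = C1 + C2*erfi(sqrt(6)*c/2)


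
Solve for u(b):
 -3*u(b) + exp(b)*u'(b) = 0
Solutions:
 u(b) = C1*exp(-3*exp(-b))


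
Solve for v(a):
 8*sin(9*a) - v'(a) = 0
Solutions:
 v(a) = C1 - 8*cos(9*a)/9


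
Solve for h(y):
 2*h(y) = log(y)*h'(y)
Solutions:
 h(y) = C1*exp(2*li(y))


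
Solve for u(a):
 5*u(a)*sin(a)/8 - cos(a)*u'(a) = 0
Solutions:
 u(a) = C1/cos(a)^(5/8)


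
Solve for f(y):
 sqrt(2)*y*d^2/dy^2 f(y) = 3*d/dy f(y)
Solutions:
 f(y) = C1 + C2*y^(1 + 3*sqrt(2)/2)


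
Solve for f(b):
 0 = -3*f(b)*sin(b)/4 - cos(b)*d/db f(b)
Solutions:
 f(b) = C1*cos(b)^(3/4)


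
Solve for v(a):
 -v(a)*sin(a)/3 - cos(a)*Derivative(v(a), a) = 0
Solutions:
 v(a) = C1*cos(a)^(1/3)


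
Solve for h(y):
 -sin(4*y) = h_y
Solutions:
 h(y) = C1 + cos(4*y)/4


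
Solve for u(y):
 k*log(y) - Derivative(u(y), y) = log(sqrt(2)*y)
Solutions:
 u(y) = C1 + k*y*log(y) - k*y - y*log(y) - y*log(2)/2 + y


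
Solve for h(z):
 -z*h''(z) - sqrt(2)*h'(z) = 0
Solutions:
 h(z) = C1 + C2*z^(1 - sqrt(2))


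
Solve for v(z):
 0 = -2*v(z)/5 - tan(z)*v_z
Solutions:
 v(z) = C1/sin(z)^(2/5)


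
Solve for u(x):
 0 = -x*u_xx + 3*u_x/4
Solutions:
 u(x) = C1 + C2*x^(7/4)


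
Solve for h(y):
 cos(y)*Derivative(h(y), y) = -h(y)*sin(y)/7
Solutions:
 h(y) = C1*cos(y)^(1/7)


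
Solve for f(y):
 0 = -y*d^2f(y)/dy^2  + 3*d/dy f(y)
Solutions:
 f(y) = C1 + C2*y^4


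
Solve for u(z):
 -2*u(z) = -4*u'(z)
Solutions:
 u(z) = C1*exp(z/2)


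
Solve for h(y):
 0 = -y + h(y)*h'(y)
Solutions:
 h(y) = -sqrt(C1 + y^2)
 h(y) = sqrt(C1 + y^2)


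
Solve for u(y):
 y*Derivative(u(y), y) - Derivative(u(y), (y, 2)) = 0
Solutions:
 u(y) = C1 + C2*erfi(sqrt(2)*y/2)


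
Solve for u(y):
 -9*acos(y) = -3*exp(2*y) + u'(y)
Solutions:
 u(y) = C1 - 9*y*acos(y) + 9*sqrt(1 - y^2) + 3*exp(2*y)/2


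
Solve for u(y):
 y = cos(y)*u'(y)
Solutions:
 u(y) = C1 + Integral(y/cos(y), y)


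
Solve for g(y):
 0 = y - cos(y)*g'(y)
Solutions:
 g(y) = C1 + Integral(y/cos(y), y)


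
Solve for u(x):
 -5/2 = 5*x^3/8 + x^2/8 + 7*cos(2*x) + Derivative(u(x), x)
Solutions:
 u(x) = C1 - 5*x^4/32 - x^3/24 - 5*x/2 - 7*sin(x)*cos(x)


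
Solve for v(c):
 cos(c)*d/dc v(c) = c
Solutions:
 v(c) = C1 + Integral(c/cos(c), c)


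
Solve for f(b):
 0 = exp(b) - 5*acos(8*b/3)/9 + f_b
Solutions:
 f(b) = C1 + 5*b*acos(8*b/3)/9 - 5*sqrt(9 - 64*b^2)/72 - exp(b)


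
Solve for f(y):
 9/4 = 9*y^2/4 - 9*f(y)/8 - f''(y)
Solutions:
 f(y) = C1*sin(3*sqrt(2)*y/4) + C2*cos(3*sqrt(2)*y/4) + 2*y^2 - 50/9


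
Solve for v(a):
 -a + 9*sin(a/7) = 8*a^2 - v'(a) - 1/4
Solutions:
 v(a) = C1 + 8*a^3/3 + a^2/2 - a/4 + 63*cos(a/7)


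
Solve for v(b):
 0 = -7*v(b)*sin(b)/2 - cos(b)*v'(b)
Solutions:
 v(b) = C1*cos(b)^(7/2)


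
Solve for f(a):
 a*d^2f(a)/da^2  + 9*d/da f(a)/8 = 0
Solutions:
 f(a) = C1 + C2/a^(1/8)


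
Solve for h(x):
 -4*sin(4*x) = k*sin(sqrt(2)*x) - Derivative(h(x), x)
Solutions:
 h(x) = C1 - sqrt(2)*k*cos(sqrt(2)*x)/2 - cos(4*x)


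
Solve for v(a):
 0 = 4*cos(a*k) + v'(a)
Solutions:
 v(a) = C1 - 4*sin(a*k)/k


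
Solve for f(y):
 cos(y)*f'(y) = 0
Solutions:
 f(y) = C1


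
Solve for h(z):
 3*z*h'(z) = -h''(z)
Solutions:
 h(z) = C1 + C2*erf(sqrt(6)*z/2)


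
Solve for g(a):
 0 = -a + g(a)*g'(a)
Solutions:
 g(a) = -sqrt(C1 + a^2)
 g(a) = sqrt(C1 + a^2)


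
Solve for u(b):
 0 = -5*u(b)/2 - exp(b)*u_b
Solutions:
 u(b) = C1*exp(5*exp(-b)/2)


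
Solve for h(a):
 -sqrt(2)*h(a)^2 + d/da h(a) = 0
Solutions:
 h(a) = -1/(C1 + sqrt(2)*a)


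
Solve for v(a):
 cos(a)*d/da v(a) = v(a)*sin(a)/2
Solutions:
 v(a) = C1/sqrt(cos(a))


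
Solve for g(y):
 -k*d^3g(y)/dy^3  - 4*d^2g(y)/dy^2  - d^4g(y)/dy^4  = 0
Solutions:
 g(y) = C1 + C2*y + C3*exp(y*(-k + sqrt(k^2 - 16))/2) + C4*exp(-y*(k + sqrt(k^2 - 16))/2)


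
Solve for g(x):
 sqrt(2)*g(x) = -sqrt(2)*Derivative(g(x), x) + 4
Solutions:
 g(x) = C1*exp(-x) + 2*sqrt(2)


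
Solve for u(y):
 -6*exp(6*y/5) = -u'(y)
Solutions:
 u(y) = C1 + 5*exp(6*y/5)


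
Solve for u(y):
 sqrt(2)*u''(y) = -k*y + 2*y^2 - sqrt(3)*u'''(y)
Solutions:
 u(y) = C1 + C2*y + C3*exp(-sqrt(6)*y/3) + sqrt(2)*y^4/12 + y^3*(-sqrt(2)*k - 4*sqrt(3))/12 + y^2*(sqrt(3)*k + 6*sqrt(2))/4


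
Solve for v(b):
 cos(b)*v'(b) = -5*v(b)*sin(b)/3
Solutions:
 v(b) = C1*cos(b)^(5/3)


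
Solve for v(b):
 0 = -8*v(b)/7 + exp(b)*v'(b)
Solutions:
 v(b) = C1*exp(-8*exp(-b)/7)


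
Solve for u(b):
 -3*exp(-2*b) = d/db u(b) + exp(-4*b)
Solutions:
 u(b) = C1 + 3*exp(-2*b)/2 + exp(-4*b)/4


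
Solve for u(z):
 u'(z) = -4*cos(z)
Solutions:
 u(z) = C1 - 4*sin(z)


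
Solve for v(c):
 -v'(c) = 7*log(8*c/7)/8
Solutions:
 v(c) = C1 - 7*c*log(c)/8 - 21*c*log(2)/8 + 7*c/8 + 7*c*log(7)/8


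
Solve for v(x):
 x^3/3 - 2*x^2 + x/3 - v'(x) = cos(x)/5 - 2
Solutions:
 v(x) = C1 + x^4/12 - 2*x^3/3 + x^2/6 + 2*x - sin(x)/5


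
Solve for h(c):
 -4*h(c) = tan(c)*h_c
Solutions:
 h(c) = C1/sin(c)^4


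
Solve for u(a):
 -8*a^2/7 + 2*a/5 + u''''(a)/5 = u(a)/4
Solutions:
 u(a) = C1*exp(-sqrt(2)*5^(1/4)*a/2) + C2*exp(sqrt(2)*5^(1/4)*a/2) + C3*sin(sqrt(2)*5^(1/4)*a/2) + C4*cos(sqrt(2)*5^(1/4)*a/2) - 32*a^2/7 + 8*a/5


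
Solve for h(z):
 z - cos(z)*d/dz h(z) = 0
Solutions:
 h(z) = C1 + Integral(z/cos(z), z)


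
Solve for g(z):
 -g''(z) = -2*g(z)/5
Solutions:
 g(z) = C1*exp(-sqrt(10)*z/5) + C2*exp(sqrt(10)*z/5)


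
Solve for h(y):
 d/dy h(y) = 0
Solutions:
 h(y) = C1


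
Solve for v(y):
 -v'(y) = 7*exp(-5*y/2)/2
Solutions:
 v(y) = C1 + 7*exp(-5*y/2)/5


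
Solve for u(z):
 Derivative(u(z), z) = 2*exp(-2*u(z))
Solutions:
 u(z) = log(-sqrt(C1 + 4*z))
 u(z) = log(C1 + 4*z)/2


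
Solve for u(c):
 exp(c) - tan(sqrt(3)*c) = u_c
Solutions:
 u(c) = C1 + exp(c) + sqrt(3)*log(cos(sqrt(3)*c))/3


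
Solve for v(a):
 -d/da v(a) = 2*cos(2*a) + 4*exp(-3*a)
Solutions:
 v(a) = C1 - sin(2*a) + 4*exp(-3*a)/3


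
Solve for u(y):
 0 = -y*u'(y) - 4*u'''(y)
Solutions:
 u(y) = C1 + Integral(C2*airyai(-2^(1/3)*y/2) + C3*airybi(-2^(1/3)*y/2), y)


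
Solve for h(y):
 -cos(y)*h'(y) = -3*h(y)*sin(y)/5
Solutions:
 h(y) = C1/cos(y)^(3/5)


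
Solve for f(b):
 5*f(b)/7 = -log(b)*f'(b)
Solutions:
 f(b) = C1*exp(-5*li(b)/7)


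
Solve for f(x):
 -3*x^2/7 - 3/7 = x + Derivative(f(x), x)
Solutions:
 f(x) = C1 - x^3/7 - x^2/2 - 3*x/7


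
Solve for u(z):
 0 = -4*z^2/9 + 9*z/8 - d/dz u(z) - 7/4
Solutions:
 u(z) = C1 - 4*z^3/27 + 9*z^2/16 - 7*z/4


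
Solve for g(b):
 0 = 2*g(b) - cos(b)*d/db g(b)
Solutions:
 g(b) = C1*(sin(b) + 1)/(sin(b) - 1)


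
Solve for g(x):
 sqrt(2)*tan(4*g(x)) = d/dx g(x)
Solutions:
 g(x) = -asin(C1*exp(4*sqrt(2)*x))/4 + pi/4
 g(x) = asin(C1*exp(4*sqrt(2)*x))/4


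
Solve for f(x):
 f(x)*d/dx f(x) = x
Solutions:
 f(x) = -sqrt(C1 + x^2)
 f(x) = sqrt(C1 + x^2)


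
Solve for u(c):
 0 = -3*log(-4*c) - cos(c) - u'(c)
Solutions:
 u(c) = C1 - 3*c*log(-c) - 6*c*log(2) + 3*c - sin(c)


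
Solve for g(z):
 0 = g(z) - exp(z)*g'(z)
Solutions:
 g(z) = C1*exp(-exp(-z))


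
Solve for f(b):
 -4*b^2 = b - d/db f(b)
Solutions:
 f(b) = C1 + 4*b^3/3 + b^2/2


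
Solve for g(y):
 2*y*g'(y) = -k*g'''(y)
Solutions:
 g(y) = C1 + Integral(C2*airyai(2^(1/3)*y*(-1/k)^(1/3)) + C3*airybi(2^(1/3)*y*(-1/k)^(1/3)), y)


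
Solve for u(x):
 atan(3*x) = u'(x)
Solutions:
 u(x) = C1 + x*atan(3*x) - log(9*x^2 + 1)/6


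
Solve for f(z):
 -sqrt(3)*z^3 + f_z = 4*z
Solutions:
 f(z) = C1 + sqrt(3)*z^4/4 + 2*z^2


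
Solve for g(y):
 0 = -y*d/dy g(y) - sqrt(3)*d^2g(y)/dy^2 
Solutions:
 g(y) = C1 + C2*erf(sqrt(2)*3^(3/4)*y/6)


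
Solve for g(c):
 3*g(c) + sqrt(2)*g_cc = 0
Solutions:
 g(c) = C1*sin(2^(3/4)*sqrt(3)*c/2) + C2*cos(2^(3/4)*sqrt(3)*c/2)


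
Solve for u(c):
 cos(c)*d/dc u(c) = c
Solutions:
 u(c) = C1 + Integral(c/cos(c), c)


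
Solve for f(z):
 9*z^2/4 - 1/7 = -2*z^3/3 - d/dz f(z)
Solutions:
 f(z) = C1 - z^4/6 - 3*z^3/4 + z/7


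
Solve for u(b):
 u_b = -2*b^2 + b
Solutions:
 u(b) = C1 - 2*b^3/3 + b^2/2


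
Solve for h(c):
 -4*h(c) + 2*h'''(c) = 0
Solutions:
 h(c) = C3*exp(2^(1/3)*c) + (C1*sin(2^(1/3)*sqrt(3)*c/2) + C2*cos(2^(1/3)*sqrt(3)*c/2))*exp(-2^(1/3)*c/2)


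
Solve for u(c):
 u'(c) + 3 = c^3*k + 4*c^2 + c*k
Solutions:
 u(c) = C1 + c^4*k/4 + 4*c^3/3 + c^2*k/2 - 3*c


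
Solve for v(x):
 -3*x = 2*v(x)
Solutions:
 v(x) = -3*x/2


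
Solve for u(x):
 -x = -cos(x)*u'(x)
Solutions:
 u(x) = C1 + Integral(x/cos(x), x)


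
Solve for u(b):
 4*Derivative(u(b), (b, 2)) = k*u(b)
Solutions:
 u(b) = C1*exp(-b*sqrt(k)/2) + C2*exp(b*sqrt(k)/2)


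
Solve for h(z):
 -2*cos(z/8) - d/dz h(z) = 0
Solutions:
 h(z) = C1 - 16*sin(z/8)


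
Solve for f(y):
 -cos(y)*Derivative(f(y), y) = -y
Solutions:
 f(y) = C1 + Integral(y/cos(y), y)


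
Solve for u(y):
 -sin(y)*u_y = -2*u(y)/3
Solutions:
 u(y) = C1*(cos(y) - 1)^(1/3)/(cos(y) + 1)^(1/3)


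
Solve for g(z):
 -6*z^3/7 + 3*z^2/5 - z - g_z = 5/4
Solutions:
 g(z) = C1 - 3*z^4/14 + z^3/5 - z^2/2 - 5*z/4


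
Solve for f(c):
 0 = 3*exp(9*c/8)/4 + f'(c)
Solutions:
 f(c) = C1 - 2*exp(9*c/8)/3


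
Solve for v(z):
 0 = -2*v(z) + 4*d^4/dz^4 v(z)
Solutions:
 v(z) = C1*exp(-2^(3/4)*z/2) + C2*exp(2^(3/4)*z/2) + C3*sin(2^(3/4)*z/2) + C4*cos(2^(3/4)*z/2)


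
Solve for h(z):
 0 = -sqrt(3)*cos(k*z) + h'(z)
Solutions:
 h(z) = C1 + sqrt(3)*sin(k*z)/k


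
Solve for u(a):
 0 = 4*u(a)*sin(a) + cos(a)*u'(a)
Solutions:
 u(a) = C1*cos(a)^4


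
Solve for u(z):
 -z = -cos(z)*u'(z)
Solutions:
 u(z) = C1 + Integral(z/cos(z), z)


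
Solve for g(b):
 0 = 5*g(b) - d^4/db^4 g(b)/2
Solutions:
 g(b) = C1*exp(-10^(1/4)*b) + C2*exp(10^(1/4)*b) + C3*sin(10^(1/4)*b) + C4*cos(10^(1/4)*b)


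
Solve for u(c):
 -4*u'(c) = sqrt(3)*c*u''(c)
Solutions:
 u(c) = C1 + C2*c^(1 - 4*sqrt(3)/3)


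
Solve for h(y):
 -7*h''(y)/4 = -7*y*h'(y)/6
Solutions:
 h(y) = C1 + C2*erfi(sqrt(3)*y/3)


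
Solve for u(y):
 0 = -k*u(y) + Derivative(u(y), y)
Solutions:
 u(y) = C1*exp(k*y)


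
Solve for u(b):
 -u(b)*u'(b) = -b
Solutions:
 u(b) = -sqrt(C1 + b^2)
 u(b) = sqrt(C1 + b^2)


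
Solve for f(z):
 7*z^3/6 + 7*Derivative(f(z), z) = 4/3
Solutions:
 f(z) = C1 - z^4/24 + 4*z/21


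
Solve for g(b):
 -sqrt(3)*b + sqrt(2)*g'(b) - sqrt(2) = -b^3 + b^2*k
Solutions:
 g(b) = C1 - sqrt(2)*b^4/8 + sqrt(2)*b^3*k/6 + sqrt(6)*b^2/4 + b


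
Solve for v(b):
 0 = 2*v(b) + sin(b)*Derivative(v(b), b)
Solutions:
 v(b) = C1*(cos(b) + 1)/(cos(b) - 1)


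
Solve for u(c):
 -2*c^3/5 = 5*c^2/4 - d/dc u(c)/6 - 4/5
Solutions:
 u(c) = C1 + 3*c^4/5 + 5*c^3/2 - 24*c/5


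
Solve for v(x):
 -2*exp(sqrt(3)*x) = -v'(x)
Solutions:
 v(x) = C1 + 2*sqrt(3)*exp(sqrt(3)*x)/3


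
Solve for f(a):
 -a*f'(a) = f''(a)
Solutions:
 f(a) = C1 + C2*erf(sqrt(2)*a/2)


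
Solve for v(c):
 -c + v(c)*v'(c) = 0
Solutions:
 v(c) = -sqrt(C1 + c^2)
 v(c) = sqrt(C1 + c^2)


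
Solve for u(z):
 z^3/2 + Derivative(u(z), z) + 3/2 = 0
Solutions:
 u(z) = C1 - z^4/8 - 3*z/2


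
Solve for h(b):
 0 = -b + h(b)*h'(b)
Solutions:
 h(b) = -sqrt(C1 + b^2)
 h(b) = sqrt(C1 + b^2)


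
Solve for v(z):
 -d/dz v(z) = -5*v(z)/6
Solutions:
 v(z) = C1*exp(5*z/6)


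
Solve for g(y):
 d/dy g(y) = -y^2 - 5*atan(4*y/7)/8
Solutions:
 g(y) = C1 - y^3/3 - 5*y*atan(4*y/7)/8 + 35*log(16*y^2 + 49)/64


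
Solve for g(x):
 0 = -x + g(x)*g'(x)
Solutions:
 g(x) = -sqrt(C1 + x^2)
 g(x) = sqrt(C1 + x^2)


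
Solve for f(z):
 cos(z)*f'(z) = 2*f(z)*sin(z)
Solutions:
 f(z) = C1/cos(z)^2


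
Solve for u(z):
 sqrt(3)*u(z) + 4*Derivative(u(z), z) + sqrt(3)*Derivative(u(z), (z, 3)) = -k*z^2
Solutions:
 u(z) = C1*exp(2^(1/3)*z*(-8*sqrt(3)/(27 + sqrt(3)*sqrt(243 + 256*sqrt(3)))^(1/3) + 2^(1/3)*(27 + sqrt(3)*sqrt(243 + 256*sqrt(3)))^(1/3))/12)*sin(2^(1/3)*z*(2/(27 + sqrt(3)*sqrt(243 + 256*sqrt(3)))^(1/3) + 2^(1/3)*sqrt(3)*(27 + sqrt(3)*sqrt(243 + 256*sqrt(3)))^(1/3)/12)) + C2*exp(2^(1/3)*z*(-8*sqrt(3)/(27 + sqrt(3)*sqrt(243 + 256*sqrt(3)))^(1/3) + 2^(1/3)*(27 + sqrt(3)*sqrt(243 + 256*sqrt(3)))^(1/3))/12)*cos(2^(1/3)*z*(2/(27 + sqrt(3)*sqrt(243 + 256*sqrt(3)))^(1/3) + 2^(1/3)*sqrt(3)*(27 + sqrt(3)*sqrt(243 + 256*sqrt(3)))^(1/3)/12)) + C3*exp(-2^(1/3)*z*(-8*sqrt(3)/(27 + sqrt(3)*sqrt(243 + 256*sqrt(3)))^(1/3) + 2^(1/3)*(27 + sqrt(3)*sqrt(243 + 256*sqrt(3)))^(1/3))/6) - sqrt(3)*k*z^2/3 + 8*k*z/3 - 32*sqrt(3)*k/9


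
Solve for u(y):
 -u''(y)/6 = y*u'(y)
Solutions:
 u(y) = C1 + C2*erf(sqrt(3)*y)


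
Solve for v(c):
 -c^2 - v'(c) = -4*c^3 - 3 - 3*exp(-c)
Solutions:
 v(c) = C1 + c^4 - c^3/3 + 3*c - 3*exp(-c)


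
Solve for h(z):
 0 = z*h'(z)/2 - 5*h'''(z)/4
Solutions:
 h(z) = C1 + Integral(C2*airyai(2^(1/3)*5^(2/3)*z/5) + C3*airybi(2^(1/3)*5^(2/3)*z/5), z)


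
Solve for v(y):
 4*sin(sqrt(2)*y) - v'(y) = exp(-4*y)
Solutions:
 v(y) = C1 - 2*sqrt(2)*cos(sqrt(2)*y) + exp(-4*y)/4


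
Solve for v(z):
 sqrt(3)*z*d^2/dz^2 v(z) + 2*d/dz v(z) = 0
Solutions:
 v(z) = C1 + C2*z^(1 - 2*sqrt(3)/3)


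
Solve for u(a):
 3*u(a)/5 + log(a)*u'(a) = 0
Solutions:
 u(a) = C1*exp(-3*li(a)/5)


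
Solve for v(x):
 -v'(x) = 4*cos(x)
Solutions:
 v(x) = C1 - 4*sin(x)


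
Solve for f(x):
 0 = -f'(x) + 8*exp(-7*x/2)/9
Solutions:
 f(x) = C1 - 16*exp(-7*x/2)/63


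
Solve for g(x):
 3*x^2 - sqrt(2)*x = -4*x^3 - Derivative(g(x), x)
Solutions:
 g(x) = C1 - x^4 - x^3 + sqrt(2)*x^2/2


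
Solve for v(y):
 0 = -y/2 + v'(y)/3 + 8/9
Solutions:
 v(y) = C1 + 3*y^2/4 - 8*y/3


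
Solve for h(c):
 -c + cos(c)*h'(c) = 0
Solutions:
 h(c) = C1 + Integral(c/cos(c), c)


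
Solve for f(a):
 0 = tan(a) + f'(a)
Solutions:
 f(a) = C1 + log(cos(a))


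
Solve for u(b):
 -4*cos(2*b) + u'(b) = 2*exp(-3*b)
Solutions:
 u(b) = C1 + 2*sin(2*b) - 2*exp(-3*b)/3


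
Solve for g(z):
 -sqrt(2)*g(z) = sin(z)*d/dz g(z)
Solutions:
 g(z) = C1*(cos(z) + 1)^(sqrt(2)/2)/(cos(z) - 1)^(sqrt(2)/2)


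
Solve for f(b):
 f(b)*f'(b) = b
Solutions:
 f(b) = -sqrt(C1 + b^2)
 f(b) = sqrt(C1 + b^2)


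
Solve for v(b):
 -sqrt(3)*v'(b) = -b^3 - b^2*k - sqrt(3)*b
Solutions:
 v(b) = C1 + sqrt(3)*b^4/12 + sqrt(3)*b^3*k/9 + b^2/2


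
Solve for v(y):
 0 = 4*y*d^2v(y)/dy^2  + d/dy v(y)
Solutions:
 v(y) = C1 + C2*y^(3/4)


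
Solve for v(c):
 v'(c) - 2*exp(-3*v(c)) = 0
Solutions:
 v(c) = log(C1 + 6*c)/3
 v(c) = log((-3^(1/3) - 3^(5/6)*I)*(C1 + 2*c)^(1/3)/2)
 v(c) = log((-3^(1/3) + 3^(5/6)*I)*(C1 + 2*c)^(1/3)/2)


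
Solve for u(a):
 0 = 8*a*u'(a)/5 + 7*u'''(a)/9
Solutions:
 u(a) = C1 + Integral(C2*airyai(-2*105^(2/3)*a/35) + C3*airybi(-2*105^(2/3)*a/35), a)
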